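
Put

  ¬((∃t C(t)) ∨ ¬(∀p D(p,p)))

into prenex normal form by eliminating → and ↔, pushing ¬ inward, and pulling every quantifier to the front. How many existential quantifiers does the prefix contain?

0

Push ¬ through the quantifiers and connectives to reach negation normal form:
  (∀t ¬C(t)) ∧ (∀p D(p,p))
All bound variables are already distinct, so no renaming is needed.
Extract every quantifier outward, since the variables are now distinct and don't occur free across branches:
  ∀t ∀p (¬C(t) ∧ D(p,p))
The prefix is ∀t ∀p: 2 universal, 0 existential.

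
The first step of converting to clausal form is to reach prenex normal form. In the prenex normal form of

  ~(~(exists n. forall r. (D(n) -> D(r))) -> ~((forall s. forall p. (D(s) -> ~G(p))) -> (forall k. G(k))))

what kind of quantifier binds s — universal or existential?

Rewrite implications/biconditionals: A → B as ¬A ∨ B.
  ~(~~(exists n. forall r. (~D(n) | D(r))) | ~(~(forall s. forall p. (~D(s) | ~G(p))) | (forall k. G(k))))
Move each ¬ inward, flipping quantifiers it crosses:
  (forall n. exists r. (D(n) & ~D(r))) & ((exists s. exists p. (D(s) & G(p))) | (forall k. G(k)))
All bound variables are already distinct, so no renaming is needed.
Extract every quantifier outward, since the variables are now distinct and don't occur free across branches:
  forall n. exists r. exists s. exists p. forall k. (D(n) & ~D(r) & (D(s) & G(p) | G(k)))
The quantifier forall s sits under an odd number of negations (counting the antecedent side of each →), so it flips to exists s.

existential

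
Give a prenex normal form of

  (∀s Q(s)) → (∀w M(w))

First replace A → B with ¬A ∨ B.
  ¬(∀s Q(s)) ∨ (∀w M(w))
Move each ¬ inward, flipping quantifiers it crosses:
  (∃s ¬Q(s)) ∨ (∀w M(w))
All bound variables are already distinct, so no renaming is needed.
Finally move all quantifiers to the prefix:
  ∃s ∀w (¬Q(s) ∨ M(w))

∃s ∀w (¬Q(s) ∨ M(w))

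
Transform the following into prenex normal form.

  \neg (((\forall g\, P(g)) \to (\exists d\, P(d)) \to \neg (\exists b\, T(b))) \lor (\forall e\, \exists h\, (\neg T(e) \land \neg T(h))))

\forall g\, \exists d\, \exists b\, \exists e\, \forall h\, (P(g) \land P(d) \land T(b) \land (T(e) \lor T(h)))

First replace A → B with ¬A ∨ B.
  \neg (\neg (\forall g\, P(g)) \lor \neg (\exists d\, P(d)) \lor \neg (\exists b\, T(b)) \lor (\forall e\, \exists h\, (\neg T(e) \land \neg T(h))))
Drive negations inward (¬∀x A ≡ ∃x ¬A, ¬∃x A ≡ ∀x ¬A, De Morgan for ∧/∨):
  (\forall g\, P(g)) \land (\exists d\, P(d)) \land (\exists b\, T(b)) \land (\exists e\, \forall h\, (T(e) \lor T(h)))
All bound variables are already distinct, so no renaming is needed.
Finally move all quantifiers to the prefix:
  \forall g\, \exists d\, \exists b\, \exists e\, \forall h\, (P(g) \land P(d) \land T(b) \land (T(e) \lor T(h)))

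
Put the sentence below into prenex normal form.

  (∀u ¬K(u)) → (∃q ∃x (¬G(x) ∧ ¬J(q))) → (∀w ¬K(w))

First replace A → B with ¬A ∨ B.
  ¬(∀u ¬K(u)) ∨ ¬(∃q ∃x (¬G(x) ∧ ¬J(q))) ∨ (∀w ¬K(w))
Move each ¬ inward, flipping quantifiers it crosses:
  (∃u K(u)) ∨ (∀q ∀x (G(x) ∨ J(q))) ∨ (∀w ¬K(w))
All bound variables are already distinct, so no renaming is needed.
Extract every quantifier outward, since the variables are now distinct and don't occur free across branches:
  ∃u ∀q ∀x ∀w (K(u) ∨ G(x) ∨ J(q) ∨ ¬K(w))

∃u ∀q ∀x ∀w (K(u) ∨ G(x) ∨ J(q) ∨ ¬K(w))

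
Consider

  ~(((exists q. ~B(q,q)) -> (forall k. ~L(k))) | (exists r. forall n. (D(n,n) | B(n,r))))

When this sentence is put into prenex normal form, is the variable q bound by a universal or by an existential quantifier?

Rewrite implications/biconditionals: A → B as ¬A ∨ B.
  ~(~(exists q. ~B(q,q)) | (forall k. ~L(k)) | (exists r. forall n. (D(n,n) | B(n,r))))
Push ¬ through the quantifiers and connectives to reach negation normal form:
  (exists q. ~B(q,q)) & (exists k. L(k)) & (forall r. exists n. (~D(n,n) & ~B(n,r)))
All bound variables are already distinct, so no renaming is needed.
Pull the quantifiers to the front (each side's bound variable is not free in the other side):
  exists q. exists k. forall r. exists n. (~B(q,q) & L(k) & ~D(n,n) & ~B(n,r))
The quantifier exists q sits under an even number of negations (counting the antecedent side of each →), so it remains existential.

existential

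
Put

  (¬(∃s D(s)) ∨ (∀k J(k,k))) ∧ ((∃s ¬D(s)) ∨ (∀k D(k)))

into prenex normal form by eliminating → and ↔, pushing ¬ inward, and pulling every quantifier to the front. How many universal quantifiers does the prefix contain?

Drive negations inward (¬∀x A ≡ ∃x ¬A, ¬∃x A ≡ ∀x ¬A, De Morgan for ∧/∨):
  ((∀s ¬D(s)) ∨ (∀k J(k,k))) ∧ ((∃s ¬D(s)) ∨ (∀k D(k)))
Rename bound variables to avoid capture: s↦u, k↦p.
  ((∀s ¬D(s)) ∨ (∀k J(k,k))) ∧ ((∃u ¬D(u)) ∨ (∀p D(p)))
Extract every quantifier outward, since the variables are now distinct and don't occur free across branches:
  ∀s ∀k ∃u ∀p ((¬D(s) ∨ J(k,k)) ∧ (¬D(u) ∨ D(p)))
The prefix is ∀s ∀k ∃u ∀p: 3 universal, 1 existential.

3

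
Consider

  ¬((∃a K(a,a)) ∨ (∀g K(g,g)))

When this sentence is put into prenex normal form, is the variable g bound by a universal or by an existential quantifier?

Push ¬ through the quantifiers and connectives to reach negation normal form:
  (∀a ¬K(a,a)) ∧ (∃g ¬K(g,g))
Extract every quantifier outward, since the variables are now distinct and don't occur free across branches:
  ∀a ∃g (¬K(a,a) ∧ ¬K(g,g))
The quantifier ∀g sits under an odd number of negations, so it flips to ∃g.

existential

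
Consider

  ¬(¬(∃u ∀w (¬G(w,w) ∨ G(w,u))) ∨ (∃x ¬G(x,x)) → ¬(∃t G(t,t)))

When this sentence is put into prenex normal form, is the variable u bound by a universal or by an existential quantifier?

universal

Eliminate → and ↔ using ¬ and ∨.
  ¬(¬(¬(∃u ∀w (¬G(w,w) ∨ G(w,u))) ∨ (∃x ¬G(x,x))) ∨ ¬(∃t G(t,t)))
Push ¬ through the quantifiers and connectives to reach negation normal form:
  ((∀u ∃w (G(w,w) ∧ ¬G(w,u))) ∨ (∃x ¬G(x,x))) ∧ (∃t G(t,t))
All bound variables are already distinct, so no renaming is needed.
Finally move all quantifiers to the prefix:
  ∀u ∃w ∃x ∃t ((G(w,w) ∧ ¬G(w,u) ∨ ¬G(x,x)) ∧ G(t,t))
The quantifier ∃u sits under an odd number of negations (counting the antecedent side of each →), so it flips to ∀u.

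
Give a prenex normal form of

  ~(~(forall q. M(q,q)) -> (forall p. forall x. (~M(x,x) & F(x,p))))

exists q. exists p. exists x. (~M(q,q) & (M(x,x) | ~F(x,p)))

First replace A → B with ¬A ∨ B.
  ~(~~(forall q. M(q,q)) | (forall p. forall x. (~M(x,x) & F(x,p))))
Push ¬ through the quantifiers and connectives to reach negation normal form:
  (exists q. ~M(q,q)) & (exists p. exists x. (M(x,x) | ~F(x,p)))
Pull the quantifiers to the front (each side's bound variable is not free in the other side):
  exists q. exists p. exists x. (~M(q,q) & (M(x,x) | ~F(x,p)))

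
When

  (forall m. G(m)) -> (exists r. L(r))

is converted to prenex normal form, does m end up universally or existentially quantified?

existential

Eliminate → and ↔ using ¬ and ∨.
  ~(forall m. G(m)) | (exists r. L(r))
Push ¬ through the quantifiers and connectives to reach negation normal form:
  (exists m. ~G(m)) | (exists r. L(r))
Extract every quantifier outward, since the variables are now distinct and don't occur free across branches:
  exists m. exists r. (~G(m) | L(r))
The quantifier forall m sits under an odd number of negations (counting the antecedent side of each →), so it flips to exists m.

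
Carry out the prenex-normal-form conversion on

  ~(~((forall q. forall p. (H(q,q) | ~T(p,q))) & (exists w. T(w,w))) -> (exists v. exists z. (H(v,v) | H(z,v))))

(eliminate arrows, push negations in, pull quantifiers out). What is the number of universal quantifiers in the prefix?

Rewrite implications/biconditionals: A → B as ¬A ∨ B.
  ~(~~((forall q. forall p. (H(q,q) | ~T(p,q))) & (exists w. T(w,w))) | (exists v. exists z. (H(v,v) | H(z,v))))
Drive negations inward (¬∀x A ≡ ∃x ¬A, ¬∃x A ≡ ∀x ¬A, De Morgan for ∧/∨):
  ((exists q. exists p. (~H(q,q) & T(p,q))) | (forall w. ~T(w,w))) & (forall v. forall z. (~H(v,v) & ~H(z,v)))
All bound variables are already distinct, so no renaming is needed.
Pull the quantifiers to the front (each side's bound variable is not free in the other side):
  exists q. exists p. forall w. forall v. forall z. ((~H(q,q) & T(p,q) | ~T(w,w)) & ~H(v,v) & ~H(z,v))
The prefix is exists q exists p forall w forall v forall z: 3 universal, 2 existential.

3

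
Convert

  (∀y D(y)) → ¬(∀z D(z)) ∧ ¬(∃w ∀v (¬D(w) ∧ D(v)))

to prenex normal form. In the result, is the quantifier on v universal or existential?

existential

Eliminate → and ↔ using ¬ and ∨.
  ¬(∀y D(y)) ∨ ¬(∀z D(z)) ∧ ¬(∃w ∀v (¬D(w) ∧ D(v)))
Push ¬ through the quantifiers and connectives to reach negation normal form:
  (∃y ¬D(y)) ∨ (∃z ¬D(z)) ∧ (∀w ∃v (D(w) ∨ ¬D(v)))
All bound variables are already distinct, so no renaming is needed.
Finally move all quantifiers to the prefix:
  ∃y ∃z ∀w ∃v (¬D(y) ∨ ¬D(z) ∧ (D(w) ∨ ¬D(v)))
The quantifier ∀v sits under an odd number of negations (counting the antecedent side of each →), so it flips to ∃v.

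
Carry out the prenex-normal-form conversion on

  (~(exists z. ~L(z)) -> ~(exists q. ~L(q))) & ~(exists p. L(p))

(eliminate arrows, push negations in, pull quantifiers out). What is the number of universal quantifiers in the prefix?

2

Eliminate → and ↔ using ¬ and ∨.
  (~~(exists z. ~L(z)) | ~(exists q. ~L(q))) & ~(exists p. L(p))
Move each ¬ inward, flipping quantifiers it crosses:
  ((exists z. ~L(z)) | (forall q. L(q))) & (forall p. ~L(p))
Finally move all quantifiers to the prefix:
  exists z. forall q. forall p. ((~L(z) | L(q)) & ~L(p))
The prefix is exists z forall q forall p: 2 universal, 1 existential.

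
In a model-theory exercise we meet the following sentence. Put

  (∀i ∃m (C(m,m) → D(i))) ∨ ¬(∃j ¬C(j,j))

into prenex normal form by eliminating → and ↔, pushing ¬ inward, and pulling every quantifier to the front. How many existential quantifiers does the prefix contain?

Rewrite implications/biconditionals: A → B as ¬A ∨ B.
  (∀i ∃m (¬C(m,m) ∨ D(i))) ∨ ¬(∃j ¬C(j,j))
Push ¬ through the quantifiers and connectives to reach negation normal form:
  (∀i ∃m (¬C(m,m) ∨ D(i))) ∨ (∀j C(j,j))
Pull the quantifiers to the front (each side's bound variable is not free in the other side):
  ∀i ∃m ∀j (¬C(m,m) ∨ D(i) ∨ C(j,j))
The prefix is ∀i ∃m ∀j: 2 universal, 1 existential.

1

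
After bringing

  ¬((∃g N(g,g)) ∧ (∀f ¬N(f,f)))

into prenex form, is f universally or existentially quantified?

existential

Drive negations inward (¬∀x A ≡ ∃x ¬A, ¬∃x A ≡ ∀x ¬A, De Morgan for ∧/∨):
  (∀g ¬N(g,g)) ∨ (∃f N(f,f))
Finally move all quantifiers to the prefix:
  ∀g ∃f (¬N(g,g) ∨ N(f,f))
The quantifier ∀f sits under an odd number of negations, so it flips to ∃f.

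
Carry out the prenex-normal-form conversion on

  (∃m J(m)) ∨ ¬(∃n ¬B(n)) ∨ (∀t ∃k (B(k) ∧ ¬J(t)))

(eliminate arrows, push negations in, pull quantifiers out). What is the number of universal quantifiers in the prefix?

Drive negations inward (¬∀x A ≡ ∃x ¬A, ¬∃x A ≡ ∀x ¬A, De Morgan for ∧/∨):
  (∃m J(m)) ∨ (∀n B(n)) ∨ (∀t ∃k (B(k) ∧ ¬J(t)))
Finally move all quantifiers to the prefix:
  ∃m ∀n ∀t ∃k (J(m) ∨ B(n) ∨ B(k) ∧ ¬J(t))
The prefix is ∃m ∀n ∀t ∃k: 2 universal, 2 existential.

2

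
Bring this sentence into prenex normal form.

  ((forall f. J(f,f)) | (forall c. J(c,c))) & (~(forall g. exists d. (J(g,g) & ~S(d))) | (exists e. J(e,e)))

Move each ¬ inward, flipping quantifiers it crosses:
  ((forall f. J(f,f)) | (forall c. J(c,c))) & ((exists g. forall d. (~J(g,g) | S(d))) | (exists e. J(e,e)))
All bound variables are already distinct, so no renaming is needed.
Finally move all quantifiers to the prefix:
  forall f. forall c. exists g. forall d. exists e. ((J(f,f) | J(c,c)) & (~J(g,g) | S(d) | J(e,e)))

forall f. forall c. exists g. forall d. exists e. ((J(f,f) | J(c,c)) & (~J(g,g) | S(d) | J(e,e)))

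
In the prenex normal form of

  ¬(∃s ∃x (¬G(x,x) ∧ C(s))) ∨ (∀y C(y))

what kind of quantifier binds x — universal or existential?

Push ¬ through the quantifiers and connectives to reach negation normal form:
  (∀s ∀x (G(x,x) ∨ ¬C(s))) ∨ (∀y C(y))
All bound variables are already distinct, so no renaming is needed.
Pull the quantifiers to the front (each side's bound variable is not free in the other side):
  ∀s ∀x ∀y (G(x,x) ∨ ¬C(s) ∨ C(y))
The quantifier ∃x sits under an odd number of negations, so it flips to ∀x.

universal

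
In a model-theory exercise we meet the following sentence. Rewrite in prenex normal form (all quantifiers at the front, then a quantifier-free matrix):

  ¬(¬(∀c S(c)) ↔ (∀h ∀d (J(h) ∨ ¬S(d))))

∃c ∃h ∃d ∀w ∀a ∀u (¬S(c) ∧ ¬J(h) ∧ S(d) ∨ (J(w) ∨ ¬S(a)) ∧ S(u))

Eliminate → and ↔ using ¬ and ∨; A ↔ B as (¬A ∨ B) ∧ (¬B ∨ A).
  ¬((¬¬(∀c S(c)) ∨ (∀h ∀d (J(h) ∨ ¬S(d)))) ∧ (¬(∀h ∀d (J(h) ∨ ¬S(d))) ∨ ¬(∀c S(c))))
Push ¬ through the quantifiers and connectives to reach negation normal form:
  (∃c ¬S(c)) ∧ (∃h ∃d (¬J(h) ∧ S(d))) ∨ (∀h ∀d (J(h) ∨ ¬S(d))) ∧ (∀c S(c))
Standardize variables apart so no two quantifiers bind the same name: h↦w, d↦a, c↦u.
  (∃c ¬S(c)) ∧ (∃h ∃d (¬J(h) ∧ S(d))) ∨ (∀w ∀a (J(w) ∨ ¬S(a))) ∧ (∀u S(u))
Extract every quantifier outward, since the variables are now distinct and don't occur free across branches:
  ∃c ∃h ∃d ∀w ∀a ∀u (¬S(c) ∧ ¬J(h) ∧ S(d) ∨ (J(w) ∨ ¬S(a)) ∧ S(u))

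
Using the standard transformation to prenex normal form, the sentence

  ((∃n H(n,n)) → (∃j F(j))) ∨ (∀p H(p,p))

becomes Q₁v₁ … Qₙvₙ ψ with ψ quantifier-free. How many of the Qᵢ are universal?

2

Rewrite implications/biconditionals: A → B as ¬A ∨ B.
  ¬(∃n H(n,n)) ∨ (∃j F(j)) ∨ (∀p H(p,p))
Push ¬ through the quantifiers and connectives to reach negation normal form:
  (∀n ¬H(n,n)) ∨ (∃j F(j)) ∨ (∀p H(p,p))
All bound variables are already distinct, so no renaming is needed.
Finally move all quantifiers to the prefix:
  ∀n ∃j ∀p (¬H(n,n) ∨ F(j) ∨ H(p,p))
The prefix is ∀n ∃j ∀p: 2 universal, 1 existential.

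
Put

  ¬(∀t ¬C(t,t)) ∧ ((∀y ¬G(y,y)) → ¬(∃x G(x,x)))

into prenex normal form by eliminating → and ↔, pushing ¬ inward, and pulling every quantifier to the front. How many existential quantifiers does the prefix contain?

2

Rewrite implications/biconditionals: A → B as ¬A ∨ B.
  ¬(∀t ¬C(t,t)) ∧ (¬(∀y ¬G(y,y)) ∨ ¬(∃x G(x,x)))
Move each ¬ inward, flipping quantifiers it crosses:
  (∃t C(t,t)) ∧ ((∃y G(y,y)) ∨ (∀x ¬G(x,x)))
Extract every quantifier outward, since the variables are now distinct and don't occur free across branches:
  ∃t ∃y ∀x (C(t,t) ∧ (G(y,y) ∨ ¬G(x,x)))
The prefix is ∃t ∃y ∀x: 1 universal, 2 existential.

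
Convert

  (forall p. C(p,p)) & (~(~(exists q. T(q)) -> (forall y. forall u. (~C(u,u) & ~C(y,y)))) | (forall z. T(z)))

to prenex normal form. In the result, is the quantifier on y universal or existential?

Eliminate → and ↔ using ¬ and ∨.
  (forall p. C(p,p)) & (~(~~(exists q. T(q)) | (forall y. forall u. (~C(u,u) & ~C(y,y)))) | (forall z. T(z)))
Drive negations inward (¬∀x A ≡ ∃x ¬A, ¬∃x A ≡ ∀x ¬A, De Morgan for ∧/∨):
  (forall p. C(p,p)) & ((forall q. ~T(q)) & (exists y. exists u. (C(u,u) | C(y,y))) | (forall z. T(z)))
All bound variables are already distinct, so no renaming is needed.
Pull the quantifiers to the front (each side's bound variable is not free in the other side):
  forall p. forall q. exists y. exists u. forall z. (C(p,p) & (~T(q) & (C(u,u) | C(y,y)) | T(z)))
The quantifier forall y sits under an odd number of negations (counting the antecedent side of each →), so it flips to exists y.

existential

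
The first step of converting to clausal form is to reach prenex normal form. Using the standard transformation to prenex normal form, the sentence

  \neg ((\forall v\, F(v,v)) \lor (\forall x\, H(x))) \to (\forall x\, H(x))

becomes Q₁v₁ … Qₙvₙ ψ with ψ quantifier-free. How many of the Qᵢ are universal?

3

First replace A → B with ¬A ∨ B.
  \neg \neg ((\forall v\, F(v,v)) \lor (\forall x\, H(x))) \lor (\forall x\, H(x))
Drive negations inward (¬∀x A ≡ ∃x ¬A, ¬∃x A ≡ ∀x ¬A, De Morgan for ∧/∨):
  (\forall v\, F(v,v)) \lor (\forall x\, H(x)) \lor (\forall x\, H(x))
Give each quantifier a distinct variable: x↦r.
  (\forall v\, F(v,v)) \lor (\forall x\, H(x)) \lor (\forall r\, H(r))
Extract every quantifier outward, since the variables are now distinct and don't occur free across branches:
  \forall v\, \forall x\, \forall r\, (F(v,v) \lor H(x) \lor H(r))
The prefix is \forall v \forall x \forall r: 3 universal, 0 existential.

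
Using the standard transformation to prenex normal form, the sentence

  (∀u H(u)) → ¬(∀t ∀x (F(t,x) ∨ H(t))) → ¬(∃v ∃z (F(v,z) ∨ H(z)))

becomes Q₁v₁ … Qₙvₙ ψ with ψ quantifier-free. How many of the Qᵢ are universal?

4

Rewrite implications/biconditionals: A → B as ¬A ∨ B.
  ¬(∀u H(u)) ∨ ¬¬(∀t ∀x (F(t,x) ∨ H(t))) ∨ ¬(∃v ∃z (F(v,z) ∨ H(z)))
Drive negations inward (¬∀x A ≡ ∃x ¬A, ¬∃x A ≡ ∀x ¬A, De Morgan for ∧/∨):
  (∃u ¬H(u)) ∨ (∀t ∀x (F(t,x) ∨ H(t))) ∨ (∀v ∀z (¬F(v,z) ∧ ¬H(z)))
All bound variables are already distinct, so no renaming is needed.
Extract every quantifier outward, since the variables are now distinct and don't occur free across branches:
  ∃u ∀t ∀x ∀v ∀z (¬H(u) ∨ F(t,x) ∨ H(t) ∨ ¬F(v,z) ∧ ¬H(z))
The prefix is ∃u ∀t ∀x ∀v ∀z: 4 universal, 1 existential.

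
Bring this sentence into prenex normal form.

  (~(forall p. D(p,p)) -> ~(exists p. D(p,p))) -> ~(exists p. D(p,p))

exists p. exists t. forall u. (~D(p,p) & D(t,t) | ~D(u,u))

Rewrite implications/biconditionals: A → B as ¬A ∨ B.
  ~(~~(forall p. D(p,p)) | ~(exists p. D(p,p))) | ~(exists p. D(p,p))
Move each ¬ inward, flipping quantifiers it crosses:
  (exists p. ~D(p,p)) & (exists p. D(p,p)) | (forall p. ~D(p,p))
Give each quantifier a distinct variable: p↦t, p↦u.
  (exists p. ~D(p,p)) & (exists t. D(t,t)) | (forall u. ~D(u,u))
Pull the quantifiers to the front (each side's bound variable is not free in the other side):
  exists p. exists t. forall u. (~D(p,p) & D(t,t) | ~D(u,u))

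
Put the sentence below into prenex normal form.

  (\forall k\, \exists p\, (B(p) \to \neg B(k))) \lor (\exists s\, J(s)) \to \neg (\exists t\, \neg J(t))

Eliminate → and ↔ using ¬ and ∨.
  \neg ((\forall k\, \exists p\, (\neg B(p) \lor \neg B(k))) \lor (\exists s\, J(s))) \lor \neg (\exists t\, \neg J(t))
Push ¬ through the quantifiers and connectives to reach negation normal form:
  (\exists k\, \forall p\, (B(p) \land B(k))) \land (\forall s\, \neg J(s)) \lor (\forall t\, J(t))
All bound variables are already distinct, so no renaming is needed.
Extract every quantifier outward, since the variables are now distinct and don't occur free across branches:
  \exists k\, \forall p\, \forall s\, \forall t\, (B(p) \land B(k) \land \neg J(s) \lor J(t))

\exists k\, \forall p\, \forall s\, \forall t\, (B(p) \land B(k) \land \neg J(s) \lor J(t))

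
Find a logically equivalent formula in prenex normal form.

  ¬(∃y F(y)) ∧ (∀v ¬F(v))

∀y ∀v (¬F(y) ∧ ¬F(v))

Push ¬ through the quantifiers and connectives to reach negation normal form:
  (∀y ¬F(y)) ∧ (∀v ¬F(v))
All bound variables are already distinct, so no renaming is needed.
Finally move all quantifiers to the prefix:
  ∀y ∀v (¬F(y) ∧ ¬F(v))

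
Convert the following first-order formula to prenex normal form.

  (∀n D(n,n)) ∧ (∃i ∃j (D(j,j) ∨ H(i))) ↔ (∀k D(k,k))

Rewrite implications/biconditionals: A → B as ¬A ∨ B; A ↔ B as (¬A ∨ B) ∧ (¬B ∨ A).
  (¬((∀n D(n,n)) ∧ (∃i ∃j (D(j,j) ∨ H(i)))) ∨ (∀k D(k,k))) ∧ (¬(∀k D(k,k)) ∨ (∀n D(n,n)) ∧ (∃i ∃j (D(j,j) ∨ H(i))))
Drive negations inward (¬∀x A ≡ ∃x ¬A, ¬∃x A ≡ ∀x ¬A, De Morgan for ∧/∨):
  ((∃n ¬D(n,n)) ∨ (∀i ∀j (¬D(j,j) ∧ ¬H(i))) ∨ (∀k D(k,k))) ∧ ((∃k ¬D(k,k)) ∨ (∀n D(n,n)) ∧ (∃i ∃j (D(j,j) ∨ H(i))))
Standardize variables apart so no two quantifiers bind the same name: k↦c, n↦t, i↦r, j↦x1.
  ((∃n ¬D(n,n)) ∨ (∀i ∀j (¬D(j,j) ∧ ¬H(i))) ∨ (∀k D(k,k))) ∧ ((∃c ¬D(c,c)) ∨ (∀t D(t,t)) ∧ (∃r ∃x1 (D(x1,x1) ∨ H(r))))
Finally move all quantifiers to the prefix:
  ∃n ∀i ∀j ∀k ∃c ∀t ∃r ∃x1 ((¬D(n,n) ∨ ¬D(j,j) ∧ ¬H(i) ∨ D(k,k)) ∧ (¬D(c,c) ∨ D(t,t) ∧ (D(x1,x1) ∨ H(r))))

∃n ∀i ∀j ∀k ∃c ∀t ∃r ∃x1 ((¬D(n,n) ∨ ¬D(j,j) ∧ ¬H(i) ∨ D(k,k)) ∧ (¬D(c,c) ∨ D(t,t) ∧ (D(x1,x1) ∨ H(r))))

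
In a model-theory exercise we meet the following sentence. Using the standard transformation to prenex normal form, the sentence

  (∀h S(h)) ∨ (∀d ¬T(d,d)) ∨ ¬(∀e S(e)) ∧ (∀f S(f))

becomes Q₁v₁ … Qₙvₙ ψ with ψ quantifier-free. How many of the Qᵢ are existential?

1

Push ¬ through the quantifiers and connectives to reach negation normal form:
  (∀h S(h)) ∨ (∀d ¬T(d,d)) ∨ (∃e ¬S(e)) ∧ (∀f S(f))
Extract every quantifier outward, since the variables are now distinct and don't occur free across branches:
  ∀h ∀d ∃e ∀f (S(h) ∨ ¬T(d,d) ∨ ¬S(e) ∧ S(f))
The prefix is ∀h ∀d ∃e ∀f: 3 universal, 1 existential.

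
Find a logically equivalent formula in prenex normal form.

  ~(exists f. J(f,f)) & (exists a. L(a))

forall f. exists a. (~J(f,f) & L(a))

Move each ¬ inward, flipping quantifiers it crosses:
  (forall f. ~J(f,f)) & (exists a. L(a))
All bound variables are already distinct, so no renaming is needed.
Pull the quantifiers to the front (each side's bound variable is not free in the other side):
  forall f. exists a. (~J(f,f) & L(a))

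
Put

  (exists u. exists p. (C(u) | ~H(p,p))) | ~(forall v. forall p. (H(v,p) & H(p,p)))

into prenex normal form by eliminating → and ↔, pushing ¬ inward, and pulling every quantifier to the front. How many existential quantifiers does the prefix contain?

Push ¬ through the quantifiers and connectives to reach negation normal form:
  (exists u. exists p. (C(u) | ~H(p,p))) | (exists v. exists p. (~H(v,p) | ~H(p,p)))
Give each quantifier a distinct variable: p↦a.
  (exists u. exists p. (C(u) | ~H(p,p))) | (exists v. exists a. (~H(v,a) | ~H(a,a)))
Pull the quantifiers to the front (each side's bound variable is not free in the other side):
  exists u. exists p. exists v. exists a. (C(u) | ~H(p,p) | ~H(v,a) | ~H(a,a))
The prefix is exists u exists p exists v exists a: 0 universal, 4 existential.

4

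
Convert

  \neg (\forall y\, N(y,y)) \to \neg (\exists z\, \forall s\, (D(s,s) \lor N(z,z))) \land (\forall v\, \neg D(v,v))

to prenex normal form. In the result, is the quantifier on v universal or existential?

Eliminate → and ↔ using ¬ and ∨.
  \neg \neg (\forall y\, N(y,y)) \lor \neg (\exists z\, \forall s\, (D(s,s) \lor N(z,z))) \land (\forall v\, \neg D(v,v))
Drive negations inward (¬∀x A ≡ ∃x ¬A, ¬∃x A ≡ ∀x ¬A, De Morgan for ∧/∨):
  (\forall y\, N(y,y)) \lor (\forall z\, \exists s\, (\neg D(s,s) \land \neg N(z,z))) \land (\forall v\, \neg D(v,v))
Finally move all quantifiers to the prefix:
  \forall y\, \forall z\, \exists s\, \forall v\, (N(y,y) \lor \neg D(s,s) \land \neg N(z,z) \land \neg D(v,v))
The quantifier \forall v sits under an even number of negations (counting the antecedent side of each →), so it remains universal.

universal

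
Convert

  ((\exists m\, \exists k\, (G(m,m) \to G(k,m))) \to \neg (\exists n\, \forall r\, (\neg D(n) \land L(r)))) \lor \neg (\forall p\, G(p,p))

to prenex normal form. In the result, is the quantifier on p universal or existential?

existential

Eliminate → and ↔ using ¬ and ∨.
  \neg (\exists m\, \exists k\, (\neg G(m,m) \lor G(k,m))) \lor \neg (\exists n\, \forall r\, (\neg D(n) \land L(r))) \lor \neg (\forall p\, G(p,p))
Drive negations inward (¬∀x A ≡ ∃x ¬A, ¬∃x A ≡ ∀x ¬A, De Morgan for ∧/∨):
  (\forall m\, \forall k\, (G(m,m) \land \neg G(k,m))) \lor (\forall n\, \exists r\, (D(n) \lor \neg L(r))) \lor (\exists p\, \neg G(p,p))
Extract every quantifier outward, since the variables are now distinct and don't occur free across branches:
  \forall m\, \forall k\, \forall n\, \exists r\, \exists p\, (G(m,m) \land \neg G(k,m) \lor D(n) \lor \neg L(r) \lor \neg G(p,p))
The quantifier \forall p sits under an odd number of negations (counting the antecedent side of each →), so it flips to \exists p.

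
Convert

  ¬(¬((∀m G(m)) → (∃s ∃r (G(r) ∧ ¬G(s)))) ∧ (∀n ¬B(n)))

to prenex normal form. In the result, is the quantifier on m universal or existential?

existential

Rewrite implications/biconditionals: A → B as ¬A ∨ B.
  ¬(¬(¬(∀m G(m)) ∨ (∃s ∃r (G(r) ∧ ¬G(s)))) ∧ (∀n ¬B(n)))
Drive negations inward (¬∀x A ≡ ∃x ¬A, ¬∃x A ≡ ∀x ¬A, De Morgan for ∧/∨):
  (∃m ¬G(m)) ∨ (∃s ∃r (G(r) ∧ ¬G(s))) ∨ (∃n B(n))
Extract every quantifier outward, since the variables are now distinct and don't occur free across branches:
  ∃m ∃s ∃r ∃n (¬G(m) ∨ G(r) ∧ ¬G(s) ∨ B(n))
The quantifier ∀m sits under an odd number of negations (counting the antecedent side of each →), so it flips to ∃m.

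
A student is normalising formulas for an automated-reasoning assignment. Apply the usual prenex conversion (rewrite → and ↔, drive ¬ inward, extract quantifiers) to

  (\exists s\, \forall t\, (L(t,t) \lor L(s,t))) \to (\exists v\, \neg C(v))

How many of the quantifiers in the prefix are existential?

Eliminate → and ↔ using ¬ and ∨.
  \neg (\exists s\, \forall t\, (L(t,t) \lor L(s,t))) \lor (\exists v\, \neg C(v))
Drive negations inward (¬∀x A ≡ ∃x ¬A, ¬∃x A ≡ ∀x ¬A, De Morgan for ∧/∨):
  (\forall s\, \exists t\, (\neg L(t,t) \land \neg L(s,t))) \lor (\exists v\, \neg C(v))
All bound variables are already distinct, so no renaming is needed.
Finally move all quantifiers to the prefix:
  \forall s\, \exists t\, \exists v\, (\neg L(t,t) \land \neg L(s,t) \lor \neg C(v))
The prefix is \forall s \exists t \exists v: 1 universal, 2 existential.

2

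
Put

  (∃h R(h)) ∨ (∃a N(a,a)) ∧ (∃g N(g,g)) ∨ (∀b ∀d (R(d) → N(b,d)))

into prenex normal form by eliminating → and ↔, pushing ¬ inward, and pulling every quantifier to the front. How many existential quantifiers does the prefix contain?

Rewrite implications/biconditionals: A → B as ¬A ∨ B.
  (∃h R(h)) ∨ (∃a N(a,a)) ∧ (∃g N(g,g)) ∨ (∀b ∀d (¬R(d) ∨ N(b,d)))
All bound variables are already distinct, so no renaming is needed.
Pull the quantifiers to the front (each side's bound variable is not free in the other side):
  ∃h ∃a ∃g ∀b ∀d (R(h) ∨ N(a,a) ∧ N(g,g) ∨ ¬R(d) ∨ N(b,d))
The prefix is ∃h ∃a ∃g ∀b ∀d: 2 universal, 3 existential.

3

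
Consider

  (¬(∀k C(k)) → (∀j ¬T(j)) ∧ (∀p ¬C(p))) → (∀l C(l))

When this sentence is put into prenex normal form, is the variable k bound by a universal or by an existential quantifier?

existential

First replace A → B with ¬A ∨ B.
  ¬(¬¬(∀k C(k)) ∨ (∀j ¬T(j)) ∧ (∀p ¬C(p))) ∨ (∀l C(l))
Move each ¬ inward, flipping quantifiers it crosses:
  (∃k ¬C(k)) ∧ ((∃j T(j)) ∨ (∃p C(p))) ∨ (∀l C(l))
All bound variables are already distinct, so no renaming is needed.
Pull the quantifiers to the front (each side's bound variable is not free in the other side):
  ∃k ∃j ∃p ∀l (¬C(k) ∧ (T(j) ∨ C(p)) ∨ C(l))
The quantifier ∀k sits under an odd number of negations (counting the antecedent side of each →), so it flips to ∃k.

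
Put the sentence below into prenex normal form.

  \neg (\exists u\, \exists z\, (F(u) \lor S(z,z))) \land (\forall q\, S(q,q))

Move each ¬ inward, flipping quantifiers it crosses:
  (\forall u\, \forall z\, (\neg F(u) \land \neg S(z,z))) \land (\forall q\, S(q,q))
All bound variables are already distinct, so no renaming is needed.
Pull the quantifiers to the front (each side's bound variable is not free in the other side):
  \forall u\, \forall z\, \forall q\, (\neg F(u) \land \neg S(z,z) \land S(q,q))

\forall u\, \forall z\, \forall q\, (\neg F(u) \land \neg S(z,z) \land S(q,q))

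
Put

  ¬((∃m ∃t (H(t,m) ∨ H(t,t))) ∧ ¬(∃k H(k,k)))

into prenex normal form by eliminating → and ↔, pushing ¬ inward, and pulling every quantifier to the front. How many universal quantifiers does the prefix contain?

2

Move each ¬ inward, flipping quantifiers it crosses:
  (∀m ∀t (¬H(t,m) ∧ ¬H(t,t))) ∨ (∃k H(k,k))
Pull the quantifiers to the front (each side's bound variable is not free in the other side):
  ∀m ∀t ∃k (¬H(t,m) ∧ ¬H(t,t) ∨ H(k,k))
The prefix is ∀m ∀t ∃k: 2 universal, 1 existential.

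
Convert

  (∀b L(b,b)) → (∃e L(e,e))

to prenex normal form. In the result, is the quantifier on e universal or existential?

First replace A → B with ¬A ∨ B.
  ¬(∀b L(b,b)) ∨ (∃e L(e,e))
Drive negations inward (¬∀x A ≡ ∃x ¬A, ¬∃x A ≡ ∀x ¬A, De Morgan for ∧/∨):
  (∃b ¬L(b,b)) ∨ (∃e L(e,e))
All bound variables are already distinct, so no renaming is needed.
Extract every quantifier outward, since the variables are now distinct and don't occur free across branches:
  ∃b ∃e (¬L(b,b) ∨ L(e,e))
The quantifier ∃e sits under an even number of negations (counting the antecedent side of each →), so it remains existential.

existential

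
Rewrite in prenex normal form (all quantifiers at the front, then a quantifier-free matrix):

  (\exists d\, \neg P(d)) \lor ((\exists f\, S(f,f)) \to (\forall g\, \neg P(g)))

\exists d\, \forall f\, \forall g\, (\neg P(d) \lor \neg S(f,f) \lor \neg P(g))

Rewrite implications/biconditionals: A → B as ¬A ∨ B.
  (\exists d\, \neg P(d)) \lor \neg (\exists f\, S(f,f)) \lor (\forall g\, \neg P(g))
Push ¬ through the quantifiers and connectives to reach negation normal form:
  (\exists d\, \neg P(d)) \lor (\forall f\, \neg S(f,f)) \lor (\forall g\, \neg P(g))
Pull the quantifiers to the front (each side's bound variable is not free in the other side):
  \exists d\, \forall f\, \forall g\, (\neg P(d) \lor \neg S(f,f) \lor \neg P(g))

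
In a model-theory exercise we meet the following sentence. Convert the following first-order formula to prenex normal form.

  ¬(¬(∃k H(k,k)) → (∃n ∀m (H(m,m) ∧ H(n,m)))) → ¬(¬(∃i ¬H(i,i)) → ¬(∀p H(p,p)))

Rewrite implications/biconditionals: A → B as ¬A ∨ B.
  ¬¬(¬¬(∃k H(k,k)) ∨ (∃n ∀m (H(m,m) ∧ H(n,m)))) ∨ ¬(¬¬(∃i ¬H(i,i)) ∨ ¬(∀p H(p,p)))
Drive negations inward (¬∀x A ≡ ∃x ¬A, ¬∃x A ≡ ∀x ¬A, De Morgan for ∧/∨):
  (∃k H(k,k)) ∨ (∃n ∀m (H(m,m) ∧ H(n,m))) ∨ (∀i H(i,i)) ∧ (∀p H(p,p))
All bound variables are already distinct, so no renaming is needed.
Pull the quantifiers to the front (each side's bound variable is not free in the other side):
  ∃k ∃n ∀m ∀i ∀p (H(k,k) ∨ H(m,m) ∧ H(n,m) ∨ H(i,i) ∧ H(p,p))

∃k ∃n ∀m ∀i ∀p (H(k,k) ∨ H(m,m) ∧ H(n,m) ∨ H(i,i) ∧ H(p,p))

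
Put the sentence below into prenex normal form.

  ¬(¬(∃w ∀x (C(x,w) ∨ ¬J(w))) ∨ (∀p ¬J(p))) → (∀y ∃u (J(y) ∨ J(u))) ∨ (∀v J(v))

Eliminate → and ↔ using ¬ and ∨.
  ¬¬(¬(∃w ∀x (C(x,w) ∨ ¬J(w))) ∨ (∀p ¬J(p))) ∨ (∀y ∃u (J(y) ∨ J(u))) ∨ (∀v J(v))
Drive negations inward (¬∀x A ≡ ∃x ¬A, ¬∃x A ≡ ∀x ¬A, De Morgan for ∧/∨):
  (∀w ∃x (¬C(x,w) ∧ J(w))) ∨ (∀p ¬J(p)) ∨ (∀y ∃u (J(y) ∨ J(u))) ∨ (∀v J(v))
All bound variables are already distinct, so no renaming is needed.
Extract every quantifier outward, since the variables are now distinct and don't occur free across branches:
  ∀w ∃x ∀p ∀y ∃u ∀v (¬C(x,w) ∧ J(w) ∨ ¬J(p) ∨ J(y) ∨ J(u) ∨ J(v))

∀w ∃x ∀p ∀y ∃u ∀v (¬C(x,w) ∧ J(w) ∨ ¬J(p) ∨ J(y) ∨ J(u) ∨ J(v))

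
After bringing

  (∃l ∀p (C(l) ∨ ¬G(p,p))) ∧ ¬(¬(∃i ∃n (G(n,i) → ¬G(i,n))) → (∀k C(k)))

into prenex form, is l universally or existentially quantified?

existential

Eliminate → and ↔ using ¬ and ∨.
  (∃l ∀p (C(l) ∨ ¬G(p,p))) ∧ ¬(¬¬(∃i ∃n (¬G(n,i) ∨ ¬G(i,n))) ∨ (∀k C(k)))
Drive negations inward (¬∀x A ≡ ∃x ¬A, ¬∃x A ≡ ∀x ¬A, De Morgan for ∧/∨):
  (∃l ∀p (C(l) ∨ ¬G(p,p))) ∧ (∀i ∀n (G(n,i) ∧ G(i,n))) ∧ (∃k ¬C(k))
All bound variables are already distinct, so no renaming is needed.
Extract every quantifier outward, since the variables are now distinct and don't occur free across branches:
  ∃l ∀p ∀i ∀n ∃k ((C(l) ∨ ¬G(p,p)) ∧ G(n,i) ∧ G(i,n) ∧ ¬C(k))
The quantifier ∃l sits under an even number of negations (counting the antecedent side of each →), so it remains existential.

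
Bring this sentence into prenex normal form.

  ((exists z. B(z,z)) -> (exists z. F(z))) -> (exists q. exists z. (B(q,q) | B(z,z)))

exists z. forall a. exists q. exists v1. (B(z,z) & ~F(a) | B(q,q) | B(v1,v1))

Rewrite implications/biconditionals: A → B as ¬A ∨ B.
  ~(~(exists z. B(z,z)) | (exists z. F(z))) | (exists q. exists z. (B(q,q) | B(z,z)))
Drive negations inward (¬∀x A ≡ ∃x ¬A, ¬∃x A ≡ ∀x ¬A, De Morgan for ∧/∨):
  (exists z. B(z,z)) & (forall z. ~F(z)) | (exists q. exists z. (B(q,q) | B(z,z)))
Rename bound variables to avoid capture: z↦a, z↦v1.
  (exists z. B(z,z)) & (forall a. ~F(a)) | (exists q. exists v1. (B(q,q) | B(v1,v1)))
Extract every quantifier outward, since the variables are now distinct and don't occur free across branches:
  exists z. forall a. exists q. exists v1. (B(z,z) & ~F(a) | B(q,q) | B(v1,v1))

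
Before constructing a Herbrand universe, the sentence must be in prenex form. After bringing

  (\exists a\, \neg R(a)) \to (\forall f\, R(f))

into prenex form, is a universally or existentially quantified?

universal

First replace A → B with ¬A ∨ B.
  \neg (\exists a\, \neg R(a)) \lor (\forall f\, R(f))
Push ¬ through the quantifiers and connectives to reach negation normal form:
  (\forall a\, R(a)) \lor (\forall f\, R(f))
All bound variables are already distinct, so no renaming is needed.
Finally move all quantifiers to the prefix:
  \forall a\, \forall f\, (R(a) \lor R(f))
The quantifier \exists a sits under an odd number of negations (counting the antecedent side of each →), so it flips to \forall a.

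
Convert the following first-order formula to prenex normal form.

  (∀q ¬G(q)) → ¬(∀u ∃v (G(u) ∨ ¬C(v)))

First replace A → B with ¬A ∨ B.
  ¬(∀q ¬G(q)) ∨ ¬(∀u ∃v (G(u) ∨ ¬C(v)))
Move each ¬ inward, flipping quantifiers it crosses:
  (∃q G(q)) ∨ (∃u ∀v (¬G(u) ∧ C(v)))
Finally move all quantifiers to the prefix:
  ∃q ∃u ∀v (G(q) ∨ ¬G(u) ∧ C(v))

∃q ∃u ∀v (G(q) ∨ ¬G(u) ∧ C(v))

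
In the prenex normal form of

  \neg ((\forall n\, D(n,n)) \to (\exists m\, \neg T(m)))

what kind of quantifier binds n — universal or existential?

Eliminate → and ↔ using ¬ and ∨.
  \neg (\neg (\forall n\, D(n,n)) \lor (\exists m\, \neg T(m)))
Move each ¬ inward, flipping quantifiers it crosses:
  (\forall n\, D(n,n)) \land (\forall m\, T(m))
All bound variables are already distinct, so no renaming is needed.
Pull the quantifiers to the front (each side's bound variable is not free in the other side):
  \forall n\, \forall m\, (D(n,n) \land T(m))
The quantifier \forall n sits under an even number of negations (counting the antecedent side of each →), so it remains universal.

universal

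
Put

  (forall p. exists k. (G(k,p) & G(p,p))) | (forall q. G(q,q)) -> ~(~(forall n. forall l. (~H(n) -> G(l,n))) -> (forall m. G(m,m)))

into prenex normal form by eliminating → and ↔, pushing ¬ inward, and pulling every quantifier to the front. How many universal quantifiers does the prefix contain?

1

First replace A → B with ¬A ∨ B.
  ~((forall p. exists k. (G(k,p) & G(p,p))) | (forall q. G(q,q))) | ~(~~(forall n. forall l. (~~H(n) | G(l,n))) | (forall m. G(m,m)))
Move each ¬ inward, flipping quantifiers it crosses:
  (exists p. forall k. (~G(k,p) | ~G(p,p))) & (exists q. ~G(q,q)) | (exists n. exists l. (~H(n) & ~G(l,n))) & (exists m. ~G(m,m))
Pull the quantifiers to the front (each side's bound variable is not free in the other side):
  exists p. forall k. exists q. exists n. exists l. exists m. ((~G(k,p) | ~G(p,p)) & ~G(q,q) | ~H(n) & ~G(l,n) & ~G(m,m))
The prefix is exists p forall k exists q exists n exists l exists m: 1 universal, 5 existential.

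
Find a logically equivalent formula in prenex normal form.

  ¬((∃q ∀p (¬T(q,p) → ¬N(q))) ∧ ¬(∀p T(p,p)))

∀q ∃p ∀t (¬T(q,p) ∧ N(q) ∨ T(t,t))

Eliminate → and ↔ using ¬ and ∨.
  ¬((∃q ∀p (¬¬T(q,p) ∨ ¬N(q))) ∧ ¬(∀p T(p,p)))
Move each ¬ inward, flipping quantifiers it crosses:
  (∀q ∃p (¬T(q,p) ∧ N(q))) ∨ (∀p T(p,p))
Give each quantifier a distinct variable: p↦t.
  (∀q ∃p (¬T(q,p) ∧ N(q))) ∨ (∀t T(t,t))
Finally move all quantifiers to the prefix:
  ∀q ∃p ∀t (¬T(q,p) ∧ N(q) ∨ T(t,t))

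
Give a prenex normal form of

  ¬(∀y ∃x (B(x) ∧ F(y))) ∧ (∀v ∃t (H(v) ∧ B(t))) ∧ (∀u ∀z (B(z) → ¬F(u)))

∃y ∀x ∀v ∃t ∀u ∀z ((¬B(x) ∨ ¬F(y)) ∧ H(v) ∧ B(t) ∧ (¬B(z) ∨ ¬F(u)))

Eliminate → and ↔ using ¬ and ∨.
  ¬(∀y ∃x (B(x) ∧ F(y))) ∧ (∀v ∃t (H(v) ∧ B(t))) ∧ (∀u ∀z (¬B(z) ∨ ¬F(u)))
Push ¬ through the quantifiers and connectives to reach negation normal form:
  (∃y ∀x (¬B(x) ∨ ¬F(y))) ∧ (∀v ∃t (H(v) ∧ B(t))) ∧ (∀u ∀z (¬B(z) ∨ ¬F(u)))
Pull the quantifiers to the front (each side's bound variable is not free in the other side):
  ∃y ∀x ∀v ∃t ∀u ∀z ((¬B(x) ∨ ¬F(y)) ∧ H(v) ∧ B(t) ∧ (¬B(z) ∨ ¬F(u)))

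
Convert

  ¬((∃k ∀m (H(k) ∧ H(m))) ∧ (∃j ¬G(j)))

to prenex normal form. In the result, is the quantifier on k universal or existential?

Drive negations inward (¬∀x A ≡ ∃x ¬A, ¬∃x A ≡ ∀x ¬A, De Morgan for ∧/∨):
  (∀k ∃m (¬H(k) ∨ ¬H(m))) ∨ (∀j G(j))
All bound variables are already distinct, so no renaming is needed.
Pull the quantifiers to the front (each side's bound variable is not free in the other side):
  ∀k ∃m ∀j (¬H(k) ∨ ¬H(m) ∨ G(j))
The quantifier ∃k sits under an odd number of negations, so it flips to ∀k.

universal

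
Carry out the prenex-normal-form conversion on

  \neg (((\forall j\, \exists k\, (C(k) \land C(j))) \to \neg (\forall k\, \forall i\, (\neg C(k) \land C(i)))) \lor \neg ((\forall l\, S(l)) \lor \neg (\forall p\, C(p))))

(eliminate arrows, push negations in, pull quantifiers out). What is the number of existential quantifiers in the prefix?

First replace A → B with ¬A ∨ B.
  \neg (\neg (\forall j\, \exists k\, (C(k) \land C(j))) \lor \neg (\forall k\, \forall i\, (\neg C(k) \land C(i))) \lor \neg ((\forall l\, S(l)) \lor \neg (\forall p\, C(p))))
Drive negations inward (¬∀x A ≡ ∃x ¬A, ¬∃x A ≡ ∀x ¬A, De Morgan for ∧/∨):
  (\forall j\, \exists k\, (C(k) \land C(j))) \land (\forall k\, \forall i\, (\neg C(k) \land C(i))) \land ((\forall l\, S(l)) \lor (\exists p\, \neg C(p)))
Give each quantifier a distinct variable: k↦w1.
  (\forall j\, \exists k\, (C(k) \land C(j))) \land (\forall w1\, \forall i\, (\neg C(w1) \land C(i))) \land ((\forall l\, S(l)) \lor (\exists p\, \neg C(p)))
Pull the quantifiers to the front (each side's bound variable is not free in the other side):
  \forall j\, \exists k\, \forall w1\, \forall i\, \forall l\, \exists p\, (C(k) \land C(j) \land \neg C(w1) \land C(i) \land (S(l) \lor \neg C(p)))
The prefix is \forall j \exists k \forall w1 \forall i \forall l \exists p: 4 universal, 2 existential.

2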